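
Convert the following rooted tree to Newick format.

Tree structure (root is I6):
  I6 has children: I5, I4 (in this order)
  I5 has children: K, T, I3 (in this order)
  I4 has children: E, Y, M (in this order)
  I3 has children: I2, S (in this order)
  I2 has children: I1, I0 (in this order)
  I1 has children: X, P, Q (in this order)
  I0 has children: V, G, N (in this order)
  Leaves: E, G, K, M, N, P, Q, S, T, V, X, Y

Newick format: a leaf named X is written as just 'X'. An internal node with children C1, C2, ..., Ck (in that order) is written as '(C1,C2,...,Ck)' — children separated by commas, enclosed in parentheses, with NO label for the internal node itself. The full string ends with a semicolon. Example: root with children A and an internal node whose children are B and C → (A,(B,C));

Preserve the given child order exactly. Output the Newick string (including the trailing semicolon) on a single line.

internal I6 with children ['I5', 'I4']
  internal I5 with children ['K', 'T', 'I3']
    leaf 'K' → 'K'
    leaf 'T' → 'T'
    internal I3 with children ['I2', 'S']
      internal I2 with children ['I1', 'I0']
        internal I1 with children ['X', 'P', 'Q']
          leaf 'X' → 'X'
          leaf 'P' → 'P'
          leaf 'Q' → 'Q'
        → '(X,P,Q)'
        internal I0 with children ['V', 'G', 'N']
          leaf 'V' → 'V'
          leaf 'G' → 'G'
          leaf 'N' → 'N'
        → '(V,G,N)'
      → '((X,P,Q),(V,G,N))'
      leaf 'S' → 'S'
    → '(((X,P,Q),(V,G,N)),S)'
  → '(K,T,(((X,P,Q),(V,G,N)),S))'
  internal I4 with children ['E', 'Y', 'M']
    leaf 'E' → 'E'
    leaf 'Y' → 'Y'
    leaf 'M' → 'M'
  → '(E,Y,M)'
→ '((K,T,(((X,P,Q),(V,G,N)),S)),(E,Y,M))'
Final: ((K,T,(((X,P,Q),(V,G,N)),S)),(E,Y,M));

Answer: ((K,T,(((X,P,Q),(V,G,N)),S)),(E,Y,M));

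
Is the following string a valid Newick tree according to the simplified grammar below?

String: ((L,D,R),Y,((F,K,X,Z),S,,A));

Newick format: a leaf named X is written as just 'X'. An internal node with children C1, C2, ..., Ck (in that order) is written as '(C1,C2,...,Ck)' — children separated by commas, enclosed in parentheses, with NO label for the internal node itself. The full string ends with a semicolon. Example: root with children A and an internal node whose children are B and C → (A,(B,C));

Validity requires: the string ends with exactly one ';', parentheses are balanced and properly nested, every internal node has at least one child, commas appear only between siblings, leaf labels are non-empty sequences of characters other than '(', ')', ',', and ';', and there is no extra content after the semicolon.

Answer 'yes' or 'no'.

Input: ((L,D,R),Y,((F,K,X,Z),S,,A));
Paren balance: 4 '(' vs 4 ')' OK
Ends with single ';': True
Full parse: FAILS (empty leaf label at pos 24)
Valid: False

Answer: no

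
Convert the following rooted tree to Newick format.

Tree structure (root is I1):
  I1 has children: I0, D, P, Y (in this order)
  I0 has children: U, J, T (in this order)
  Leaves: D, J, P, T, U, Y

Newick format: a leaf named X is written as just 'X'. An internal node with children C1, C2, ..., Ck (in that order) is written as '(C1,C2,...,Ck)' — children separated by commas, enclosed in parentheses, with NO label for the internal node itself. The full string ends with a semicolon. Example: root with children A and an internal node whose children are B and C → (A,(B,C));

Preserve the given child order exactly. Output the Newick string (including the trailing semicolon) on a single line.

Answer: ((U,J,T),D,P,Y);

Derivation:
internal I1 with children ['I0', 'D', 'P', 'Y']
  internal I0 with children ['U', 'J', 'T']
    leaf 'U' → 'U'
    leaf 'J' → 'J'
    leaf 'T' → 'T'
  → '(U,J,T)'
  leaf 'D' → 'D'
  leaf 'P' → 'P'
  leaf 'Y' → 'Y'
→ '((U,J,T),D,P,Y)'
Final: ((U,J,T),D,P,Y);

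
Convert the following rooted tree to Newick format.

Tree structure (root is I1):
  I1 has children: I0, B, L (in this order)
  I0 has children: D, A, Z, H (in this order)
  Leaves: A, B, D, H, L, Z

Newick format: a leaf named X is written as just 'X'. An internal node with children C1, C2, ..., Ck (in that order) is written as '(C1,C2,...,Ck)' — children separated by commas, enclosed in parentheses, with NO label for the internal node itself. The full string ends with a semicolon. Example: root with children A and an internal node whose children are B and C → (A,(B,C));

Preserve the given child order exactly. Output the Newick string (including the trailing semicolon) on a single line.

internal I1 with children ['I0', 'B', 'L']
  internal I0 with children ['D', 'A', 'Z', 'H']
    leaf 'D' → 'D'
    leaf 'A' → 'A'
    leaf 'Z' → 'Z'
    leaf 'H' → 'H'
  → '(D,A,Z,H)'
  leaf 'B' → 'B'
  leaf 'L' → 'L'
→ '((D,A,Z,H),B,L)'
Final: ((D,A,Z,H),B,L);

Answer: ((D,A,Z,H),B,L);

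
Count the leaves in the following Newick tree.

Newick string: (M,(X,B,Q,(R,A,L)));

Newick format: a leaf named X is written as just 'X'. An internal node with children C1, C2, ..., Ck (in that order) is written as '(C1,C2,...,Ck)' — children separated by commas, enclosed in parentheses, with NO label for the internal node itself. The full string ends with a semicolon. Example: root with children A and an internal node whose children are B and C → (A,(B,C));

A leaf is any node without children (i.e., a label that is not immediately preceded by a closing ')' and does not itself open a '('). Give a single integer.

Newick: (M,(X,B,Q,(R,A,L)));
Scan left-to-right; a leaf is any maximal label run not followed by '(':
  pos 1: leaf 'M' → count = 1
  pos 4: leaf 'X' → count = 2
  pos 6: leaf 'B' → count = 3
  pos 8: leaf 'Q' → count = 4
  pos 11: leaf 'R' → count = 5
  pos 13: leaf 'A' → count = 6
  pos 15: leaf 'L' → count = 7
Total leaves: 7

Answer: 7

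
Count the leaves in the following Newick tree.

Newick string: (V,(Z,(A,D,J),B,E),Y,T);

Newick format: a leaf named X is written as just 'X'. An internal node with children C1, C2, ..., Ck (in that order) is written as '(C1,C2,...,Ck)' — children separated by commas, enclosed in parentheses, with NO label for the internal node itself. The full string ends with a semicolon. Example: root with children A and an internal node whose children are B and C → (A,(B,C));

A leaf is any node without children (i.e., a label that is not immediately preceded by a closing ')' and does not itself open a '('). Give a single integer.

Newick: (V,(Z,(A,D,J),B,E),Y,T);
Scan left-to-right; a leaf is any maximal label run not followed by '(':
  pos 1: leaf 'V' → count = 1
  pos 4: leaf 'Z' → count = 2
  pos 7: leaf 'A' → count = 3
  pos 9: leaf 'D' → count = 4
  pos 11: leaf 'J' → count = 5
  pos 14: leaf 'B' → count = 6
  pos 16: leaf 'E' → count = 7
  pos 19: leaf 'Y' → count = 8
  pos 21: leaf 'T' → count = 9
Total leaves: 9

Answer: 9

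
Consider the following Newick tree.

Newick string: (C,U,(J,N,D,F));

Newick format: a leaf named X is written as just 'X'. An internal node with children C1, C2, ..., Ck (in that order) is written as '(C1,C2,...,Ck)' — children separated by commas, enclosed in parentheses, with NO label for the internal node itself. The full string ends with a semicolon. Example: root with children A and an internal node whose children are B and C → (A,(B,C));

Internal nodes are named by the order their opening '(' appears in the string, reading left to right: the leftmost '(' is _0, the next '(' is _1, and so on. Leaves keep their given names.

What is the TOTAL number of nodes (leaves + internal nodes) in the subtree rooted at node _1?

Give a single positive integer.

Newick: (C,U,(J,N,D,F));
Locate _1: it is the '(' at position 5 (the 2nd '(' reading left to right).
Query: subtree rooted at _1
_1: subtree_size = 1 + 4
  J: subtree_size = 1 + 0
  N: subtree_size = 1 + 0
  D: subtree_size = 1 + 0
  F: subtree_size = 1 + 0
Total subtree size of _1: 5

Answer: 5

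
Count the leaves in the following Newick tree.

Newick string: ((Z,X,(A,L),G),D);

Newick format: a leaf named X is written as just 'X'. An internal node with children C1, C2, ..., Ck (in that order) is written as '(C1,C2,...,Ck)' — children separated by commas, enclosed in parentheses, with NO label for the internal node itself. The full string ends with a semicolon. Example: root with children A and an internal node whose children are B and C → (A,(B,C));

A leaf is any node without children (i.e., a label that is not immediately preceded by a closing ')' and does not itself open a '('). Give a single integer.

Answer: 6

Derivation:
Newick: ((Z,X,(A,L),G),D);
Scan left-to-right; a leaf is any maximal label run not followed by '(':
  pos 2: leaf 'Z' → count = 1
  pos 4: leaf 'X' → count = 2
  pos 7: leaf 'A' → count = 3
  pos 9: leaf 'L' → count = 4
  pos 12: leaf 'G' → count = 5
  pos 15: leaf 'D' → count = 6
Total leaves: 6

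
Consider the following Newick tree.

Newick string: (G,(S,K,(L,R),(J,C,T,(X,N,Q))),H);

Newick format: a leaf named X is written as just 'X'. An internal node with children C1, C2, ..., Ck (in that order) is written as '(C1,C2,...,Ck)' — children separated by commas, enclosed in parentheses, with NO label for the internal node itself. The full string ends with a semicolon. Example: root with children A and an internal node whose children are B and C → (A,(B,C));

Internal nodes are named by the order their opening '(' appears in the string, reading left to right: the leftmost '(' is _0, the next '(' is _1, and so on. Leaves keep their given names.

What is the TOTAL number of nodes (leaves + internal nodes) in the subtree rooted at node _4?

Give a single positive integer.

Answer: 4

Derivation:
Newick: (G,(S,K,(L,R),(J,C,T,(X,N,Q))),H);
Locate _4: it is the '(' at position 21 (the 5th '(' reading left to right).
Query: subtree rooted at _4
_4: subtree_size = 1 + 3
  X: subtree_size = 1 + 0
  N: subtree_size = 1 + 0
  Q: subtree_size = 1 + 0
Total subtree size of _4: 4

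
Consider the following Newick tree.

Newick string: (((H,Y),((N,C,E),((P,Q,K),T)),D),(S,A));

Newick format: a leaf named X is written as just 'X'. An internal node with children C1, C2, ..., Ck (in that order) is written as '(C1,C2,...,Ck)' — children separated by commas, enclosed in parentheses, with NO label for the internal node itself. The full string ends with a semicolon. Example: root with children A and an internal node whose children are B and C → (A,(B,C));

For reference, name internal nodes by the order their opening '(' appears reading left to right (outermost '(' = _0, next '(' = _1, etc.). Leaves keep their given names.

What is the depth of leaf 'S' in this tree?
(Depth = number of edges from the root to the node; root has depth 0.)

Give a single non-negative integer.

Newick: (((H,Y),((N,C,E),((P,Q,K),T)),D),(S,A));
Naming internals by '(' encounter order: outermost '(' = _0, next = _1, ...
Query node: S
Path from root: _0 -> _7 -> S
Depth of S: 2 (number of edges from root)

Answer: 2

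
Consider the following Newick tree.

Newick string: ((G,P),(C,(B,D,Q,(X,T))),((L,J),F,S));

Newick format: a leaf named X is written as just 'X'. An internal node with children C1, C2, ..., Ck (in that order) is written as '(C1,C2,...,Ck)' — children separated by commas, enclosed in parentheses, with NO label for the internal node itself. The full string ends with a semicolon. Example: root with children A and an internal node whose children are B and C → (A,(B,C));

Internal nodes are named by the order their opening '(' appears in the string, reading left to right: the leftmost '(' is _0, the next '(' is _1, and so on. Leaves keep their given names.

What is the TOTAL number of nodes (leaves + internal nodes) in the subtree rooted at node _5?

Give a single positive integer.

Answer: 6

Derivation:
Newick: ((G,P),(C,(B,D,Q,(X,T))),((L,J),F,S));
Locate _5: it is the '(' at position 25 (the 6th '(' reading left to right).
Query: subtree rooted at _5
_5: subtree_size = 1 + 5
  _6: subtree_size = 1 + 2
    L: subtree_size = 1 + 0
    J: subtree_size = 1 + 0
  F: subtree_size = 1 + 0
  S: subtree_size = 1 + 0
Total subtree size of _5: 6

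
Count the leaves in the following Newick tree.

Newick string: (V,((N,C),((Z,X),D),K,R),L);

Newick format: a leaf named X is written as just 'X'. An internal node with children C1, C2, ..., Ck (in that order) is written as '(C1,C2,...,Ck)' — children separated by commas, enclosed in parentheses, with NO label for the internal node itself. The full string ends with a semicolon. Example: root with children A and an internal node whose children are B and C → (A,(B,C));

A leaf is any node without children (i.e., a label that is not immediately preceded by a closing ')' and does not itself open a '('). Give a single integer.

Newick: (V,((N,C),((Z,X),D),K,R),L);
Scan left-to-right; a leaf is any maximal label run not followed by '(':
  pos 1: leaf 'V' → count = 1
  pos 5: leaf 'N' → count = 2
  pos 7: leaf 'C' → count = 3
  pos 12: leaf 'Z' → count = 4
  pos 14: leaf 'X' → count = 5
  pos 17: leaf 'D' → count = 6
  pos 20: leaf 'K' → count = 7
  pos 22: leaf 'R' → count = 8
  pos 25: leaf 'L' → count = 9
Total leaves: 9

Answer: 9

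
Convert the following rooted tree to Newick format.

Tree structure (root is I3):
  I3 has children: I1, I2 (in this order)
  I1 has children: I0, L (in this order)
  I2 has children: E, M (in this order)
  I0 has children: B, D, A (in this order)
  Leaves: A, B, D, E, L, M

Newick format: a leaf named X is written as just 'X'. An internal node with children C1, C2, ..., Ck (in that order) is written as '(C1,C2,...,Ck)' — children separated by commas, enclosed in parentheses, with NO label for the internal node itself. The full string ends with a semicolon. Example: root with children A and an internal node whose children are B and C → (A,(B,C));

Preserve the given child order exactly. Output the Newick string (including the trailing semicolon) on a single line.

internal I3 with children ['I1', 'I2']
  internal I1 with children ['I0', 'L']
    internal I0 with children ['B', 'D', 'A']
      leaf 'B' → 'B'
      leaf 'D' → 'D'
      leaf 'A' → 'A'
    → '(B,D,A)'
    leaf 'L' → 'L'
  → '((B,D,A),L)'
  internal I2 with children ['E', 'M']
    leaf 'E' → 'E'
    leaf 'M' → 'M'
  → '(E,M)'
→ '(((B,D,A),L),(E,M))'
Final: (((B,D,A),L),(E,M));

Answer: (((B,D,A),L),(E,M));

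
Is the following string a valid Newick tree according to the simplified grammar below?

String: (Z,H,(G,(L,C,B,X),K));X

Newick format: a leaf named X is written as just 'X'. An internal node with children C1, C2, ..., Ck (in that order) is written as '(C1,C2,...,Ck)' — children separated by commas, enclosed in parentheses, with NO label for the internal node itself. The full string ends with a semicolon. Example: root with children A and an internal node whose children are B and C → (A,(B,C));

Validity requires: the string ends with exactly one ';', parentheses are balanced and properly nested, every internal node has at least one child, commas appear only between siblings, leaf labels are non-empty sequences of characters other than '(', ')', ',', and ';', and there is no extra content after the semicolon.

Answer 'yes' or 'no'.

Answer: no

Derivation:
Input: (Z,H,(G,(L,C,B,X),K));X
Paren balance: 3 '(' vs 3 ')' OK
Ends with single ';': False
Full parse: FAILS (must end with ;)
Valid: False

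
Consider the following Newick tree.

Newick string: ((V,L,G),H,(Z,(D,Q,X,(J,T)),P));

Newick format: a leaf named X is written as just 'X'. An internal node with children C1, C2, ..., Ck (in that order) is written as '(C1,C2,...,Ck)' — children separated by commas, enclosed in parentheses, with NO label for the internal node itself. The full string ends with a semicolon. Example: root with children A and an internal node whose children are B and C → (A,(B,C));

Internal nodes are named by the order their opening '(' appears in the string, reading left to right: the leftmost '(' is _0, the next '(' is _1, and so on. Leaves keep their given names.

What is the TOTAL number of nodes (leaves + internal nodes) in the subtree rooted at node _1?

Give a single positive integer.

Answer: 4

Derivation:
Newick: ((V,L,G),H,(Z,(D,Q,X,(J,T)),P));
Locate _1: it is the '(' at position 1 (the 2nd '(' reading left to right).
Query: subtree rooted at _1
_1: subtree_size = 1 + 3
  V: subtree_size = 1 + 0
  L: subtree_size = 1 + 0
  G: subtree_size = 1 + 0
Total subtree size of _1: 4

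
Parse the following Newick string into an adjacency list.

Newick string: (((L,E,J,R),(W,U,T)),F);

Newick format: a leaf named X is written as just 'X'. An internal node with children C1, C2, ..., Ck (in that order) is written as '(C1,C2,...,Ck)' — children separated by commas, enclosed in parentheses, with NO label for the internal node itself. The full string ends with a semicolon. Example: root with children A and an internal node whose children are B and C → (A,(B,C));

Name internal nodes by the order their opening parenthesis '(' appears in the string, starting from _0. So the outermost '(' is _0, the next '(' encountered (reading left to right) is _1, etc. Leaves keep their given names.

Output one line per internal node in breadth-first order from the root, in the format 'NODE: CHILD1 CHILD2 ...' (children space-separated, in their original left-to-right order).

Input: (((L,E,J,R),(W,U,T)),F);
Scanning left-to-right, naming '(' by encounter order:
  pos 0: '(' -> open internal node _0 (depth 1)
  pos 1: '(' -> open internal node _1 (depth 2)
  pos 2: '(' -> open internal node _2 (depth 3)
  pos 10: ')' -> close internal node _2 (now at depth 2)
  pos 12: '(' -> open internal node _3 (depth 3)
  pos 18: ')' -> close internal node _3 (now at depth 2)
  pos 19: ')' -> close internal node _1 (now at depth 1)
  pos 22: ')' -> close internal node _0 (now at depth 0)
Total internal nodes: 4
BFS adjacency from root:
  _0: _1 F
  _1: _2 _3
  _2: L E J R
  _3: W U T

Answer: _0: _1 F
_1: _2 _3
_2: L E J R
_3: W U T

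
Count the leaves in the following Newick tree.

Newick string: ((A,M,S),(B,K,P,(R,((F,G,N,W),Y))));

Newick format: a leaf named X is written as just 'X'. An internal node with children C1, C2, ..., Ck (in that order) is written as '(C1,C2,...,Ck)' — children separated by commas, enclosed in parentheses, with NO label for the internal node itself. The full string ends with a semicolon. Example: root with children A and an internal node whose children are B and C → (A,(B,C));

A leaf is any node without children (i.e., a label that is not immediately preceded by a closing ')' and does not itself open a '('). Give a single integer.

Newick: ((A,M,S),(B,K,P,(R,((F,G,N,W),Y))));
Scan left-to-right; a leaf is any maximal label run not followed by '(':
  pos 2: leaf 'A' → count = 1
  pos 4: leaf 'M' → count = 2
  pos 6: leaf 'S' → count = 3
  pos 10: leaf 'B' → count = 4
  pos 12: leaf 'K' → count = 5
  pos 14: leaf 'P' → count = 6
  pos 17: leaf 'R' → count = 7
  pos 21: leaf 'F' → count = 8
  pos 23: leaf 'G' → count = 9
  pos 25: leaf 'N' → count = 10
  pos 27: leaf 'W' → count = 11
  pos 30: leaf 'Y' → count = 12
Total leaves: 12

Answer: 12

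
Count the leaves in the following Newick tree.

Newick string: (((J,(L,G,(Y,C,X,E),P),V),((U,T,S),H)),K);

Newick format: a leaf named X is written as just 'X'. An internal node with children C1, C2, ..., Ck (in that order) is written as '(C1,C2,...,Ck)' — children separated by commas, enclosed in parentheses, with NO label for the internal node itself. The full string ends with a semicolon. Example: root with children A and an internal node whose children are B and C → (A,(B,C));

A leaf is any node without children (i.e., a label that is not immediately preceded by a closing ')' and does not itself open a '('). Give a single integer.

Answer: 14

Derivation:
Newick: (((J,(L,G,(Y,C,X,E),P),V),((U,T,S),H)),K);
Scan left-to-right; a leaf is any maximal label run not followed by '(':
  pos 3: leaf 'J' → count = 1
  pos 6: leaf 'L' → count = 2
  pos 8: leaf 'G' → count = 3
  pos 11: leaf 'Y' → count = 4
  pos 13: leaf 'C' → count = 5
  pos 15: leaf 'X' → count = 6
  pos 17: leaf 'E' → count = 7
  pos 20: leaf 'P' → count = 8
  pos 23: leaf 'V' → count = 9
  pos 28: leaf 'U' → count = 10
  pos 30: leaf 'T' → count = 11
  pos 32: leaf 'S' → count = 12
  pos 35: leaf 'H' → count = 13
  pos 39: leaf 'K' → count = 14
Total leaves: 14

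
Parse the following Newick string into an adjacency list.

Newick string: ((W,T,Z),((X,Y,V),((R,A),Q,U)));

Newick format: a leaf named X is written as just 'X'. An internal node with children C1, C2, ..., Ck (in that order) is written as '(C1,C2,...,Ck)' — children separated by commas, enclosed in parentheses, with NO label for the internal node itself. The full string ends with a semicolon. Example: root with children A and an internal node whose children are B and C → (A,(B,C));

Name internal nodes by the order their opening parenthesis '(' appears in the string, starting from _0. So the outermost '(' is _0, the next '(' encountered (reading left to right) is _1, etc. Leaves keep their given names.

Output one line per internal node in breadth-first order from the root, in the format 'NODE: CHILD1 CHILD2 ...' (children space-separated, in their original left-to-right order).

Answer: _0: _1 _2
_1: W T Z
_2: _3 _4
_3: X Y V
_4: _5 Q U
_5: R A

Derivation:
Input: ((W,T,Z),((X,Y,V),((R,A),Q,U)));
Scanning left-to-right, naming '(' by encounter order:
  pos 0: '(' -> open internal node _0 (depth 1)
  pos 1: '(' -> open internal node _1 (depth 2)
  pos 7: ')' -> close internal node _1 (now at depth 1)
  pos 9: '(' -> open internal node _2 (depth 2)
  pos 10: '(' -> open internal node _3 (depth 3)
  pos 16: ')' -> close internal node _3 (now at depth 2)
  pos 18: '(' -> open internal node _4 (depth 3)
  pos 19: '(' -> open internal node _5 (depth 4)
  pos 23: ')' -> close internal node _5 (now at depth 3)
  pos 28: ')' -> close internal node _4 (now at depth 2)
  pos 29: ')' -> close internal node _2 (now at depth 1)
  pos 30: ')' -> close internal node _0 (now at depth 0)
Total internal nodes: 6
BFS adjacency from root:
  _0: _1 _2
  _1: W T Z
  _2: _3 _4
  _3: X Y V
  _4: _5 Q U
  _5: R A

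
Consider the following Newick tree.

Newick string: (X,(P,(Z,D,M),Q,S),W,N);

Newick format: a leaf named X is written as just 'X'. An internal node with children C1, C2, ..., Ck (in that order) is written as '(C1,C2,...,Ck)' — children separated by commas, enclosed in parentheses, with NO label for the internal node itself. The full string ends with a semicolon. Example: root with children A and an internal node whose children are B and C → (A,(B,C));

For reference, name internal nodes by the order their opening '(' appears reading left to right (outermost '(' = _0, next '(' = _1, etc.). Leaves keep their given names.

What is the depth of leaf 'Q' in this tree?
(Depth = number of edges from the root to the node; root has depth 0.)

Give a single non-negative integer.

Answer: 2

Derivation:
Newick: (X,(P,(Z,D,M),Q,S),W,N);
Naming internals by '(' encounter order: outermost '(' = _0, next = _1, ...
Query node: Q
Path from root: _0 -> _1 -> Q
Depth of Q: 2 (number of edges from root)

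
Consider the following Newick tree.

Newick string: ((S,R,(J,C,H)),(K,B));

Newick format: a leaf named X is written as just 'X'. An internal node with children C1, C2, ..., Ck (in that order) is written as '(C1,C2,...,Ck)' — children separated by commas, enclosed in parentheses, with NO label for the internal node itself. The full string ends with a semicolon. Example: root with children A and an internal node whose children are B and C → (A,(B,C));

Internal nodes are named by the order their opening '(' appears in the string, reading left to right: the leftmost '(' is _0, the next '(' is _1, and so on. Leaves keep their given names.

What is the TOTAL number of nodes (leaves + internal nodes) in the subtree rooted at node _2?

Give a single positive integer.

Answer: 4

Derivation:
Newick: ((S,R,(J,C,H)),(K,B));
Locate _2: it is the '(' at position 6 (the 3rd '(' reading left to right).
Query: subtree rooted at _2
_2: subtree_size = 1 + 3
  J: subtree_size = 1 + 0
  C: subtree_size = 1 + 0
  H: subtree_size = 1 + 0
Total subtree size of _2: 4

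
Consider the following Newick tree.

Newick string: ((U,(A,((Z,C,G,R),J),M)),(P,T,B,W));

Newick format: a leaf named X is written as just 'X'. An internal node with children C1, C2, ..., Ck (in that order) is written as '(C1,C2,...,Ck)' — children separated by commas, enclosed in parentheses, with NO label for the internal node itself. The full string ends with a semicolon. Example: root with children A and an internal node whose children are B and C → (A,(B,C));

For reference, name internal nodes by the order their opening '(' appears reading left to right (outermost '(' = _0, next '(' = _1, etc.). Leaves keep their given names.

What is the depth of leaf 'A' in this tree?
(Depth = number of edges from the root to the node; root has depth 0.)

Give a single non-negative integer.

Newick: ((U,(A,((Z,C,G,R),J),M)),(P,T,B,W));
Naming internals by '(' encounter order: outermost '(' = _0, next = _1, ...
Query node: A
Path from root: _0 -> _1 -> _2 -> A
Depth of A: 3 (number of edges from root)

Answer: 3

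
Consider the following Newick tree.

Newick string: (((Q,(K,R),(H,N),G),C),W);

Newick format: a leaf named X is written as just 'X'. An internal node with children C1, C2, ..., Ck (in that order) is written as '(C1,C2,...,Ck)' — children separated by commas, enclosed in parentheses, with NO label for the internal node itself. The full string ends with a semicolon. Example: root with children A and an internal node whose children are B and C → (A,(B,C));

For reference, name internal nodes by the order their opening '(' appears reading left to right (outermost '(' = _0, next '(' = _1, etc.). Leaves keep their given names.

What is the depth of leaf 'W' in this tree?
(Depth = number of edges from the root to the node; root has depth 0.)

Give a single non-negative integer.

Answer: 1

Derivation:
Newick: (((Q,(K,R),(H,N),G),C),W);
Naming internals by '(' encounter order: outermost '(' = _0, next = _1, ...
Query node: W
Path from root: _0 -> W
Depth of W: 1 (number of edges from root)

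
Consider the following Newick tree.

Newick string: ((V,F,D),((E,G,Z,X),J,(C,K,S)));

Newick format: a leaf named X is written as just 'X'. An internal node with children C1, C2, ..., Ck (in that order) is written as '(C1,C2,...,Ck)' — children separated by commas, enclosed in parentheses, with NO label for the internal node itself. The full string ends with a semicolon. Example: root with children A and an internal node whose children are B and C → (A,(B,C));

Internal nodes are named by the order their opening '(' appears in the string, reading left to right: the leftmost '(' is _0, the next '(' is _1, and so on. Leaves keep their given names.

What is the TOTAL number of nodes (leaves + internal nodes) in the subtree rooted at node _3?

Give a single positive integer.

Newick: ((V,F,D),((E,G,Z,X),J,(C,K,S)));
Locate _3: it is the '(' at position 10 (the 4th '(' reading left to right).
Query: subtree rooted at _3
_3: subtree_size = 1 + 4
  E: subtree_size = 1 + 0
  G: subtree_size = 1 + 0
  Z: subtree_size = 1 + 0
  X: subtree_size = 1 + 0
Total subtree size of _3: 5

Answer: 5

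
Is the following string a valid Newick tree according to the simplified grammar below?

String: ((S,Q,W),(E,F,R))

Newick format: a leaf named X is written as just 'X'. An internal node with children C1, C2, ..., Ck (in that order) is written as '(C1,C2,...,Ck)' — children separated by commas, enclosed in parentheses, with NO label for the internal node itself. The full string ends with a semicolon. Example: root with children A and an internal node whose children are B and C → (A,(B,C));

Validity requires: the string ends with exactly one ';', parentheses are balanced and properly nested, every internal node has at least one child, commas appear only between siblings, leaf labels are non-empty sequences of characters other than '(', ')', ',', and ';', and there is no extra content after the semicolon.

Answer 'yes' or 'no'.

Answer: no

Derivation:
Input: ((S,Q,W),(E,F,R))
Paren balance: 3 '(' vs 3 ')' OK
Ends with single ';': False
Full parse: FAILS (must end with ;)
Valid: False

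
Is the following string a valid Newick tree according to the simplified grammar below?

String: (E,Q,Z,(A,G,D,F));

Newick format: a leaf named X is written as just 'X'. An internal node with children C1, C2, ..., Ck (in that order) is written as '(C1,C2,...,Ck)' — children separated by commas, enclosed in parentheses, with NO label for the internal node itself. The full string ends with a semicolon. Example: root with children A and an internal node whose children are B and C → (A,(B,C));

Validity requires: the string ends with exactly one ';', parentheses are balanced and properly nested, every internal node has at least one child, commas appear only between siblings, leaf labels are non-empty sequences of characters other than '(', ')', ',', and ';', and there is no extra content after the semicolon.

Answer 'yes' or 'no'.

Input: (E,Q,Z,(A,G,D,F));
Paren balance: 2 '(' vs 2 ')' OK
Ends with single ';': True
Full parse: OK
Valid: True

Answer: yes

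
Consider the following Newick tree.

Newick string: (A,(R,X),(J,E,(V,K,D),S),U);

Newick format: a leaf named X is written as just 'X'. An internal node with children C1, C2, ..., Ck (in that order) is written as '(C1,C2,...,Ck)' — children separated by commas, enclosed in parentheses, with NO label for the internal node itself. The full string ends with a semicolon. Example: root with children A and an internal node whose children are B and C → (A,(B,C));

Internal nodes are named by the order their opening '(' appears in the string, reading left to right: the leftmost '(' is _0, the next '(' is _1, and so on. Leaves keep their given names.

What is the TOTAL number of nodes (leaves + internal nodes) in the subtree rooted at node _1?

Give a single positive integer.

Answer: 3

Derivation:
Newick: (A,(R,X),(J,E,(V,K,D),S),U);
Locate _1: it is the '(' at position 3 (the 2nd '(' reading left to right).
Query: subtree rooted at _1
_1: subtree_size = 1 + 2
  R: subtree_size = 1 + 0
  X: subtree_size = 1 + 0
Total subtree size of _1: 3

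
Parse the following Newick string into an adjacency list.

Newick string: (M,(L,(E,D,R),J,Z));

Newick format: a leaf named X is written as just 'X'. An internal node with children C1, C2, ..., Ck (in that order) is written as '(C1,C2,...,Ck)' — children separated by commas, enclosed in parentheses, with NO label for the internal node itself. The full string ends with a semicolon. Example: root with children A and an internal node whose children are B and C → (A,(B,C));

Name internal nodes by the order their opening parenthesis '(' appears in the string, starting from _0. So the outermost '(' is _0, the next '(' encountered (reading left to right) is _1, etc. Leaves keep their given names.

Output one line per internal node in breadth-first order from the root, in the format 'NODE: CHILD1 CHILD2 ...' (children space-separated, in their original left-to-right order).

Answer: _0: M _1
_1: L _2 J Z
_2: E D R

Derivation:
Input: (M,(L,(E,D,R),J,Z));
Scanning left-to-right, naming '(' by encounter order:
  pos 0: '(' -> open internal node _0 (depth 1)
  pos 3: '(' -> open internal node _1 (depth 2)
  pos 6: '(' -> open internal node _2 (depth 3)
  pos 12: ')' -> close internal node _2 (now at depth 2)
  pos 17: ')' -> close internal node _1 (now at depth 1)
  pos 18: ')' -> close internal node _0 (now at depth 0)
Total internal nodes: 3
BFS adjacency from root:
  _0: M _1
  _1: L _2 J Z
  _2: E D R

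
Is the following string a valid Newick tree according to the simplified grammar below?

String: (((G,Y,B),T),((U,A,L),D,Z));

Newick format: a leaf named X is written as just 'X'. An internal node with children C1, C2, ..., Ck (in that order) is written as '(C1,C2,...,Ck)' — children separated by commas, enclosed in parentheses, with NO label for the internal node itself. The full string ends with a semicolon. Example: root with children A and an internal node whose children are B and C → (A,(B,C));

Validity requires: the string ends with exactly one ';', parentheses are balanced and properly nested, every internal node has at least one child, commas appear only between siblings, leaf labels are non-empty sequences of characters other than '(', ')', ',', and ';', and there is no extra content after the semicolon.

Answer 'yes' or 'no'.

Input: (((G,Y,B),T),((U,A,L),D,Z));
Paren balance: 5 '(' vs 5 ')' OK
Ends with single ';': True
Full parse: OK
Valid: True

Answer: yes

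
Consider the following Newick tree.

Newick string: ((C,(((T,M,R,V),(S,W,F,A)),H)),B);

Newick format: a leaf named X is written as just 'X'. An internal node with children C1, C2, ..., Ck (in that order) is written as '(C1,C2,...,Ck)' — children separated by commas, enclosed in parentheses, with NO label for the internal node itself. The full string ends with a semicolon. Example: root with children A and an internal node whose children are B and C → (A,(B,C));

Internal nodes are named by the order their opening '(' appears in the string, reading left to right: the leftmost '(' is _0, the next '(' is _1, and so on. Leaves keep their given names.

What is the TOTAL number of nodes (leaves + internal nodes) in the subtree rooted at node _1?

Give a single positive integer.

Newick: ((C,(((T,M,R,V),(S,W,F,A)),H)),B);
Locate _1: it is the '(' at position 1 (the 2nd '(' reading left to right).
Query: subtree rooted at _1
_1: subtree_size = 1 + 14
  C: subtree_size = 1 + 0
  _2: subtree_size = 1 + 12
    _3: subtree_size = 1 + 10
      _4: subtree_size = 1 + 4
        T: subtree_size = 1 + 0
        M: subtree_size = 1 + 0
        R: subtree_size = 1 + 0
        V: subtree_size = 1 + 0
      _5: subtree_size = 1 + 4
        S: subtree_size = 1 + 0
        W: subtree_size = 1 + 0
        F: subtree_size = 1 + 0
        A: subtree_size = 1 + 0
    H: subtree_size = 1 + 0
Total subtree size of _1: 15

Answer: 15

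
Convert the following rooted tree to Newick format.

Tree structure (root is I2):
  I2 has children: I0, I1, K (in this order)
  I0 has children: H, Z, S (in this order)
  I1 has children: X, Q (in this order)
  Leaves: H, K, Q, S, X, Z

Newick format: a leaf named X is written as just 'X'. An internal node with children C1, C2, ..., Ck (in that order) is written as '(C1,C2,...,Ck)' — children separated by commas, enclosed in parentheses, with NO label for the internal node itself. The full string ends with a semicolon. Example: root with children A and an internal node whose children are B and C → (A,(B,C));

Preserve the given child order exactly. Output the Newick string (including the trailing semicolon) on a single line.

internal I2 with children ['I0', 'I1', 'K']
  internal I0 with children ['H', 'Z', 'S']
    leaf 'H' → 'H'
    leaf 'Z' → 'Z'
    leaf 'S' → 'S'
  → '(H,Z,S)'
  internal I1 with children ['X', 'Q']
    leaf 'X' → 'X'
    leaf 'Q' → 'Q'
  → '(X,Q)'
  leaf 'K' → 'K'
→ '((H,Z,S),(X,Q),K)'
Final: ((H,Z,S),(X,Q),K);

Answer: ((H,Z,S),(X,Q),K);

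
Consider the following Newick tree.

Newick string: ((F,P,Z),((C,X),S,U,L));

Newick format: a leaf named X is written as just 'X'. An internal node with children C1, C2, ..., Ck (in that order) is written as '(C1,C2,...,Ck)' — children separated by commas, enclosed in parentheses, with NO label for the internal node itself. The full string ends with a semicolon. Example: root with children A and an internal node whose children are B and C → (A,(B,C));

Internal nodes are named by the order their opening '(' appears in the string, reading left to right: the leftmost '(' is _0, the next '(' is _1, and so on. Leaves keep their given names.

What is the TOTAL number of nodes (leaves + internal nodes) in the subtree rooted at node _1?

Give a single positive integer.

Answer: 4

Derivation:
Newick: ((F,P,Z),((C,X),S,U,L));
Locate _1: it is the '(' at position 1 (the 2nd '(' reading left to right).
Query: subtree rooted at _1
_1: subtree_size = 1 + 3
  F: subtree_size = 1 + 0
  P: subtree_size = 1 + 0
  Z: subtree_size = 1 + 0
Total subtree size of _1: 4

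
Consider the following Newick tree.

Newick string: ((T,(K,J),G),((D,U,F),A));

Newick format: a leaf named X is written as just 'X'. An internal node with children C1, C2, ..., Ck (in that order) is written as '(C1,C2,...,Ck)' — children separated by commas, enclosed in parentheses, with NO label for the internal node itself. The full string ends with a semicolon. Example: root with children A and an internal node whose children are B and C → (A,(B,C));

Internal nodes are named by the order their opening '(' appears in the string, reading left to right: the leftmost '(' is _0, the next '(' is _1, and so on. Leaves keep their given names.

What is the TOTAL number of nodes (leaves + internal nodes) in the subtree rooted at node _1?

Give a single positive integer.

Newick: ((T,(K,J),G),((D,U,F),A));
Locate _1: it is the '(' at position 1 (the 2nd '(' reading left to right).
Query: subtree rooted at _1
_1: subtree_size = 1 + 5
  T: subtree_size = 1 + 0
  _2: subtree_size = 1 + 2
    K: subtree_size = 1 + 0
    J: subtree_size = 1 + 0
  G: subtree_size = 1 + 0
Total subtree size of _1: 6

Answer: 6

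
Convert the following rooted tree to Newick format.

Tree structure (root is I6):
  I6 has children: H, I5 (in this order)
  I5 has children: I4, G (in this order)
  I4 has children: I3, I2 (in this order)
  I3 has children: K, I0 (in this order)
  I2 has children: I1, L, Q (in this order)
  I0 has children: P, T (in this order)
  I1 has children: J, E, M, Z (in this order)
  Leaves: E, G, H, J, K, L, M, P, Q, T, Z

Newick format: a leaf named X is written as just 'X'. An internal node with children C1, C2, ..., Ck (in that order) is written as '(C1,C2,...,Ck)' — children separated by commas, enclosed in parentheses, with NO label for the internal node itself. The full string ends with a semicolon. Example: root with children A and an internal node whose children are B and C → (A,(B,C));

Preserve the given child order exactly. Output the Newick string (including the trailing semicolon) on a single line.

Answer: (H,(((K,(P,T)),((J,E,M,Z),L,Q)),G));

Derivation:
internal I6 with children ['H', 'I5']
  leaf 'H' → 'H'
  internal I5 with children ['I4', 'G']
    internal I4 with children ['I3', 'I2']
      internal I3 with children ['K', 'I0']
        leaf 'K' → 'K'
        internal I0 with children ['P', 'T']
          leaf 'P' → 'P'
          leaf 'T' → 'T'
        → '(P,T)'
      → '(K,(P,T))'
      internal I2 with children ['I1', 'L', 'Q']
        internal I1 with children ['J', 'E', 'M', 'Z']
          leaf 'J' → 'J'
          leaf 'E' → 'E'
          leaf 'M' → 'M'
          leaf 'Z' → 'Z'
        → '(J,E,M,Z)'
        leaf 'L' → 'L'
        leaf 'Q' → 'Q'
      → '((J,E,M,Z),L,Q)'
    → '((K,(P,T)),((J,E,M,Z),L,Q))'
    leaf 'G' → 'G'
  → '(((K,(P,T)),((J,E,M,Z),L,Q)),G)'
→ '(H,(((K,(P,T)),((J,E,M,Z),L,Q)),G))'
Final: (H,(((K,(P,T)),((J,E,M,Z),L,Q)),G));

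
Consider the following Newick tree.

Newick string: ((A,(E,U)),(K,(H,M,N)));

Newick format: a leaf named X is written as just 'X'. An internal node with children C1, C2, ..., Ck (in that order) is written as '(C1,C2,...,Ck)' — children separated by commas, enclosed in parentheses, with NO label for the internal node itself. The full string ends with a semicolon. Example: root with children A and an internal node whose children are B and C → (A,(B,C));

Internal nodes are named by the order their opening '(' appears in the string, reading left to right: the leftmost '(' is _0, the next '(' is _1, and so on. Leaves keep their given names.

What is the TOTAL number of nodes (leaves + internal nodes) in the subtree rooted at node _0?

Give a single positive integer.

Newick: ((A,(E,U)),(K,(H,M,N)));
Locate _0: it is the '(' at position 0 (the 1st '(' reading left to right).
Query: subtree rooted at _0
_0: subtree_size = 1 + 11
  _1: subtree_size = 1 + 4
    A: subtree_size = 1 + 0
    _2: subtree_size = 1 + 2
      E: subtree_size = 1 + 0
      U: subtree_size = 1 + 0
  _3: subtree_size = 1 + 5
    K: subtree_size = 1 + 0
    _4: subtree_size = 1 + 3
      H: subtree_size = 1 + 0
      M: subtree_size = 1 + 0
      N: subtree_size = 1 + 0
Total subtree size of _0: 12

Answer: 12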